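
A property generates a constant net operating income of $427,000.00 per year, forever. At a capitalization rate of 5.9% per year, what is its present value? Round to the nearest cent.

Level perpetuity: PV = C / r = $427,000.00 / 0.059 = $7,237,288.14

$7237288.14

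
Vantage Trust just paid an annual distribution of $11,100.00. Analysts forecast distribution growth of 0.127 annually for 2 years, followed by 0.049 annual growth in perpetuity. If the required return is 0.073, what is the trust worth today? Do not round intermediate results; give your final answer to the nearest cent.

D_1 = 12509.70000
D_2 = 14098.43190
Terminal value at year 2: TV = D_2×(1+g_2)/(r−g_2) = 14789.25506/0.024 = 616218.96096
P_0 = D_1/(1+r)^1 + D_2/(1+r)^2 + TV/(1+r)^2
    = 11658.62069 + 12245.35463 + 535224.04192 = 559128.01724

$559128.02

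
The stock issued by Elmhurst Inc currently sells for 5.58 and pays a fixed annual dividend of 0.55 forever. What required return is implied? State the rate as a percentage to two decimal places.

9.86%

P = C/r ⇒ r = C/P = 0.55/5.58 = 0.098566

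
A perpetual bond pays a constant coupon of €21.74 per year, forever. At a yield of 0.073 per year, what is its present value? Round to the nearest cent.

Level perpetuity: PV = C / r = €21.74 / 0.073 = €297.81

€297.81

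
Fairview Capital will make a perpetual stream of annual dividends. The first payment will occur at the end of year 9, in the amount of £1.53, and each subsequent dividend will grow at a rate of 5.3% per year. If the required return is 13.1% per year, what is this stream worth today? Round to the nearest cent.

£7.33

Value at end of year 8: C₁ / (r − g) = £1.53 / (0.131 − 0.053) = £19.6154
Discount to today: PV = £19.6154 / (1 + 0.131)^8 = £19.6154 / 2.677323 = £7.33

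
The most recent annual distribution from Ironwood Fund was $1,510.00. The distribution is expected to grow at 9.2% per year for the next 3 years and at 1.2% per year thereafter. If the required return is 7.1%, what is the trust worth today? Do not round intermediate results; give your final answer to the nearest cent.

D_1 = 1648.92000
D_2 = 1800.62064
D_3 = 1966.27774
Terminal value at year 3: TV = D_3×(1+g_2)/(r−g_2) = 1989.87307/0.059 = 33726.66223
P_0 = D_1/(1+r)^1 + D_2/(1+r)^2 + D_3/(1+r)^3 + TV/(1+r)^3
    = 1539.60784 + 1569.79623 + 1600.57655 + 27453.95710 = 32163.93773

$32163.94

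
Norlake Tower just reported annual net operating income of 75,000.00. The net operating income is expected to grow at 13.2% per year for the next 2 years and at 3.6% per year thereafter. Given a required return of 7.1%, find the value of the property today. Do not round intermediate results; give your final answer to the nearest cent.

2643145.26

D_1 = 84900.00000
D_2 = 96106.80000
Terminal value at year 2: TV = D_2×(1+g_2)/(r−g_2) = 99566.64480/0.035 = 2844761.28000
P_0 = D_1/(1+r)^1 + D_2/(1+r)^2 + TV/(1+r)^2
    = 79271.70868 + 83786.71730 + 2480086.83212 = 2643145.25810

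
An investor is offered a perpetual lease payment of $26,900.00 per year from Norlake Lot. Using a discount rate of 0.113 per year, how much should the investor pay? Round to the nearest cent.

Level perpetuity: PV = C / r = $26,900.00 / 0.113 = $238,053.10

$238053.10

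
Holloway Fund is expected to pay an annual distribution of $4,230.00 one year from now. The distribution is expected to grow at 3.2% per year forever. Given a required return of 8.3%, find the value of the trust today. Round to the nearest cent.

$82941.18

Growing perpetuity: P = D₁ / (r − g) = $4,230.0000 / (0.083 − 0.032) = $82,941.18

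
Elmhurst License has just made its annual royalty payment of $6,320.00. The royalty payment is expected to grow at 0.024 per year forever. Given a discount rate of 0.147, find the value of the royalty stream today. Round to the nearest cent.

$52615.28

D₁ = D₀ × (1 + g) = $6,320.00 × 1.024 = $6,471.6800
Growing perpetuity: P = D₁ / (r − g) = $6,471.6800 / (0.147 − 0.024) = $52,615.28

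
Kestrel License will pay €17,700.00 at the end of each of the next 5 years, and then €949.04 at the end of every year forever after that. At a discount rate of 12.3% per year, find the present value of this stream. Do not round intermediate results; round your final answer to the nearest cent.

PV of 5-year annuity: €17,700.00 × [1 − (1+0.123)^−5] / 0.123 = 63333.17925
Perpetuity value at year 5: €949.04 / 0.123 = 7715.77236
PV of perpetuity: 7715.77236 / (1+0.123)^5 = 4319.96894
Total PV = 63333.17925 + 4319.96894 = 67653.14819

€67653.15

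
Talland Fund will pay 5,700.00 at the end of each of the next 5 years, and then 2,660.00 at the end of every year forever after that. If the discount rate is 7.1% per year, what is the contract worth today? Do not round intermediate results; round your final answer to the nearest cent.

49896.09

PV of 5-year annuity: 5,700.00 × [1 − (1+0.071)^−5] / 0.071 = 23308.68171
Perpetuity value at year 5: 2,660.00 / 0.071 = 37464.78873
PV of perpetuity: 37464.78873 / (1+0.071)^5 = 26587.40394
Total PV = 23308.68171 + 26587.40394 = 49896.08564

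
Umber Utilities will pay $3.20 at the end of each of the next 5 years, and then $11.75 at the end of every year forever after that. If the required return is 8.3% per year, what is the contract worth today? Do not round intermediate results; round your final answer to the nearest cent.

$107.70

PV of 5-year annuity: $3.20 × [1 − (1+0.083)^−5] / 0.083 = 12.67628
Perpetuity value at year 5: $11.75 / 0.083 = 141.56627
PV of perpetuity: 141.56627 / (1+0.083)^5 = 95.02054
Total PV = 12.67628 + 95.02054 = 107.69682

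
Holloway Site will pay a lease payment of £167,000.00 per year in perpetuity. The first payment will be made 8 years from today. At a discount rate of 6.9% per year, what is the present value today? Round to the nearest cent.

Value at end of year 7: C / r = £167,000.00 / 0.069 = £2,420,289.8551
Discount to today: PV = £2,420,289.8551 / (1 + 0.069)^7 = £2,420,289.8551 / 1.595306 = £1,517,132.26

£1517132.26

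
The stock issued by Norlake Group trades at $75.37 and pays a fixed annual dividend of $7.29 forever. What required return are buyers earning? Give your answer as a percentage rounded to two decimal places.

9.67%

P = C/r ⇒ r = C/P = $7.29/$75.37 = 0.096723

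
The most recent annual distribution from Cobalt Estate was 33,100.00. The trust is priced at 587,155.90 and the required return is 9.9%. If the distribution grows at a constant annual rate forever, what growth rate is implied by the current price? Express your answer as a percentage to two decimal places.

P = D₀(1+g)/(r−g) ⇒ P(r−g) = D₀(1+g) ⇒ g(P+D₀) = P·r − D₀
g = (P·r − D₀)/(P + D₀) = (587,155.90×0.099 − 33,100.00) / (587,155.90 + 33,100.00) = 0.040352

4.04%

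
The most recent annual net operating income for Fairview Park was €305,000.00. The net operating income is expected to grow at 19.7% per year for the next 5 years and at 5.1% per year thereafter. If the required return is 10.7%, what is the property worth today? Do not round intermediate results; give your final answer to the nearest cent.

€10401307.14

D_1 = 365085.00000
D_2 = 437006.74500
D_3 = 523097.07376
D_4 = 626147.19730
D_5 = 749498.19516
Terminal value at year 5: TV = D_5×(1+g_2)/(r−g_2) = 787722.60312/0.056 = 14066475.05567
P_0 = D_1/(1+r)^1 + D_2/(1+r)^2 + D_3/(1+r)^3 + D_4/(1+r)^4 + D_5/(1+r)^5 + TV/(1+r)^5
    = 329796.74797 + 356609.49170 + 385602.13331 + 416951.90024 + 450850.42872 + 8461496.43896 = 10401307.14090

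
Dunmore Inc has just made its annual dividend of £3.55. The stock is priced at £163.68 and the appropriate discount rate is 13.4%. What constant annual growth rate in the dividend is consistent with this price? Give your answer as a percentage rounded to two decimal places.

10.99%

P = D₀(1+g)/(r−g) ⇒ P(r−g) = D₀(1+g) ⇒ g(P+D₀) = P·r − D₀
g = (P·r − D₀)/(P + D₀) = (£163.68×0.134 − £3.55) / (£163.68 + £3.55) = 0.109927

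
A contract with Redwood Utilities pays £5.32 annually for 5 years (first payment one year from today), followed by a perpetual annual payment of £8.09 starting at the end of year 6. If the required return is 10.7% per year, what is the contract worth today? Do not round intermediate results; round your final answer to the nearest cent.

£65.29

PV of 5-year annuity: £5.32 × [1 − (1+0.107)^−5] / 0.107 = 19.81146
Perpetuity value at year 5: £8.09 / 0.107 = 75.60748
PV of perpetuity: 75.60748 / (1+0.107)^5 = 45.48065
Total PV = 19.81146 + 45.48065 = 65.29211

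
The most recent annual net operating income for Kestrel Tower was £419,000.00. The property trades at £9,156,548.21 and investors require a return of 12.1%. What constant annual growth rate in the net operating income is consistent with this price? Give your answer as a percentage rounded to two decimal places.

7.19%

P = D₀(1+g)/(r−g) ⇒ P(r−g) = D₀(1+g) ⇒ g(P+D₀) = P·r − D₀
g = (P·r − D₀)/(P + D₀) = (£9,156,548.21×0.121 − £419,000.00) / (£9,156,548.21 + £419,000.00) = 0.071948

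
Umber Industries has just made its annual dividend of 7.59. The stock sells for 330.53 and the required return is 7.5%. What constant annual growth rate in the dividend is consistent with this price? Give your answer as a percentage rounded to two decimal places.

P = D₀(1+g)/(r−g) ⇒ P(r−g) = D₀(1+g) ⇒ g(P+D₀) = P·r − D₀
g = (P·r − D₀)/(P + D₀) = (330.53×0.075 − 7.59) / (330.53 + 7.59) = 0.050869

5.09%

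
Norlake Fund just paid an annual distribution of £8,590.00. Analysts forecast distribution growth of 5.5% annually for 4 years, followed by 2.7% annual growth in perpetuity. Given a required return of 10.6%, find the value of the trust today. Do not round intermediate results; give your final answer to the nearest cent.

D_1 = 9062.45000
D_2 = 9560.88475
D_3 = 10086.73341
D_4 = 10641.50375
Terminal value at year 4: TV = D_4×(1+g_2)/(r−g_2) = 10928.82435/0.079 = 138339.54874
P_0 = D_1/(1+r)^1 + D_2/(1+r)^2 + D_3/(1+r)^3 + D_4/(1+r)^4 + TV/(1+r)^4
    = 8193.89693 + 7816.05900 + 7455.64399 + 7111.84847 + 92454.03007 = 123031.47845

£123031.48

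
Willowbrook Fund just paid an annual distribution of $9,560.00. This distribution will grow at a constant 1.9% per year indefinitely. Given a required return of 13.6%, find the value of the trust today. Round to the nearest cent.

$83261.88

D₁ = D₀ × (1 + g) = $9,560.00 × 1.019 = $9,741.6400
Growing perpetuity: P = D₁ / (r − g) = $9,741.6400 / (0.136 − 0.019) = $83,261.88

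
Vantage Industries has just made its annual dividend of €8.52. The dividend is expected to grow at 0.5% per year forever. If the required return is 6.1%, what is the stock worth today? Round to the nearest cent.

€152.90

D₁ = D₀ × (1 + g) = €8.52 × 1.005 = €8.5626
Growing perpetuity: P = D₁ / (r − g) = €8.5626 / (0.061 − 0.005) = €152.90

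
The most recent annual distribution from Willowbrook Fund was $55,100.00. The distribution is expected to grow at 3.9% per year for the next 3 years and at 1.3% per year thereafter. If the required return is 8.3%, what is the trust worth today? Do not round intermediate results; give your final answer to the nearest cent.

D_1 = 57248.90000
D_2 = 59481.60710
D_3 = 61801.38978
Terminal value at year 3: TV = D_3×(1+g_2)/(r−g_2) = 62604.80784/0.07 = 894354.39777
P_0 = D_1/(1+r)^1 + D_2/(1+r)^2 + D_3/(1+r)^3 + TV/(1+r)^3
    = 52861.40351 + 50713.75646 + 48653.36377 + 704083.67854 = 856312.20227

$856312.20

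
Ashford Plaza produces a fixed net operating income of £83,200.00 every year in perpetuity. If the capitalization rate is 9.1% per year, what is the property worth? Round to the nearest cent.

£914285.71

Level perpetuity: PV = C / r = £83,200.00 / 0.091 = £914,285.71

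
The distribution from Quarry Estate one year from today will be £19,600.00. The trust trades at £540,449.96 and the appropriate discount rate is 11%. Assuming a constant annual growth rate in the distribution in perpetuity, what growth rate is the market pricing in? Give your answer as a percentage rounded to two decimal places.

7.37%

P = D₁/(r−g) ⇒ g = r − D₁/P = 0.11 − £19,600.00/£540,449.96 = 0.073734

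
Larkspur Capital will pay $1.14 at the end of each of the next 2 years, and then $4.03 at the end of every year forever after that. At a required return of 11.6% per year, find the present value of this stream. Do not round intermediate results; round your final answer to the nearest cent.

PV of 2-year annuity: $1.14 × [1 − (1+0.116)^−2] / 0.116 = 1.93683
Perpetuity value at year 2: $4.03 / 0.116 = 34.74138
PV of perpetuity: 34.74138 / (1+0.116)^2 = 27.89451
Total PV = 1.93683 + 27.89451 = 29.83134

$29.83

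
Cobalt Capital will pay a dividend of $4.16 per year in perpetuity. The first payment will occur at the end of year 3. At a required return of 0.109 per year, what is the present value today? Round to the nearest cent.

Value at end of year 2: C / r = $4.16 / 0.109 = $38.1651
Discount to today: PV = $38.1651 / (1 + 0.109)^2 = $38.1651 / 1.229881 = $31.03

$31.03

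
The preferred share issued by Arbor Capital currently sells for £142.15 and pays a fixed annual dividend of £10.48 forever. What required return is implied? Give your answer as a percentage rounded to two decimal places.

7.37%

P = C/r ⇒ r = C/P = £10.48/£142.15 = 0.073725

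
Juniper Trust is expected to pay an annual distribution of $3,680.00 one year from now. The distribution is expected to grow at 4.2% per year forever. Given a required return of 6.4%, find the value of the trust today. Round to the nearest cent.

$167272.73

Growing perpetuity: P = D₁ / (r − g) = $3,680.0000 / (0.064 − 0.042) = $167,272.73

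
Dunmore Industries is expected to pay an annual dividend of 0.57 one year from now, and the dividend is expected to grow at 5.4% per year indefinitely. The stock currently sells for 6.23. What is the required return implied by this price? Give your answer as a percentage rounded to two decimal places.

P = D₁/(r − g) ⇒ r = D₁/P + g = 0.5700/6.23 + 0.054 = 0.091493 + 0.054 = 0.145493

14.55%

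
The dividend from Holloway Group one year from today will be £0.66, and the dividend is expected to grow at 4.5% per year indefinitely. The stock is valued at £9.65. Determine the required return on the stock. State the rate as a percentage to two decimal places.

P = D₁/(r − g) ⇒ r = D₁/P + g = £0.6600/£9.65 + 0.045 = 0.068394 + 0.045 = 0.113394

11.34%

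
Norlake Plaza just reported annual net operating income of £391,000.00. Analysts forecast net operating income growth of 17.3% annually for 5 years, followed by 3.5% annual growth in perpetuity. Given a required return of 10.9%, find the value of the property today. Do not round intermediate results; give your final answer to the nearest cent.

D_1 = 458643.00000
D_2 = 537988.23900
D_3 = 631060.20435
D_4 = 740233.61970
D_5 = 868294.03591
Terminal value at year 5: TV = D_5×(1+g_2)/(r−g_2) = 898684.32716/0.074 = 12144382.79951
P_0 = D_1/(1+r)^1 + D_2/(1+r)^2 + D_3/(1+r)^3 + D_4/(1+r)^4 + D_5/(1+r)^5 + TV/(1+r)^5
    = 413564.47250 + 437431.13277 + 462675.12961 + 489375.94863 + 517617.66253 + 7239652.44213 = 9560316.78816

£9560316.79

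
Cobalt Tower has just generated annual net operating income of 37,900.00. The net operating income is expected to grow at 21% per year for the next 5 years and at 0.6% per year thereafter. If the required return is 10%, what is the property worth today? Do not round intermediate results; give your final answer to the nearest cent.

907761.61

D_1 = 45859.00000
D_2 = 55489.39000
D_3 = 67142.16190
D_4 = 81242.01590
D_5 = 98302.83924
Terminal value at year 5: TV = D_5×(1+g_2)/(r−g_2) = 98892.65627/0.094 = 1052049.53482
P_0 = D_1/(1+r)^1 + D_2/(1+r)^2 + D_3/(1+r)^3 + D_4/(1+r)^4 + D_5/(1+r)^5 + TV/(1+r)^5
    = 41690.00000 + 45859.00000 + 50444.90000 + 55489.39000 + 61038.32900 + 653239.98909 = 907761.60809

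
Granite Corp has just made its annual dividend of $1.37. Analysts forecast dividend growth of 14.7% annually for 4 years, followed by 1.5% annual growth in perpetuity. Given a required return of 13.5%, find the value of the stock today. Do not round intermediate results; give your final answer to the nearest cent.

D_1 = 1.57139
D_2 = 1.80238
D_3 = 2.06733
D_4 = 2.37123
Terminal value at year 4: TV = D_4×(1+g_2)/(r−g_2) = 2.40680/0.12 = 20.05668
P_0 = D_1/(1+r)^1 + D_2/(1+r)^2 + D_3/(1+r)^3 + D_4/(1+r)^4 + TV/(1+r)^4
    = 1.38448 + 1.39912 + 1.41391 + 1.42886 + 12.08581 = 17.71219

$17.71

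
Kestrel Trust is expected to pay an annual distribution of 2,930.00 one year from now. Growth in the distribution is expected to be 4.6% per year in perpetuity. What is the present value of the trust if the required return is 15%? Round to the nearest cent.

28173.08

Growing perpetuity: P = D₁ / (r − g) = 2,930.0000 / (0.15 − 0.046) = 28,173.08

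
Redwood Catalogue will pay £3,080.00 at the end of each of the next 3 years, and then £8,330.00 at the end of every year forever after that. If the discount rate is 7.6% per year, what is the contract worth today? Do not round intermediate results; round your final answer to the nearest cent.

£95977.25

PV of 3-year annuity: £3,080.00 × [1 − (1+0.076)^−3] / 0.076 = 7995.09882
Perpetuity value at year 3: £8,330.00 / 0.076 = 109605.26316
PV of perpetuity: 109605.26316 / (1+0.076)^3 = 87982.15499
Total PV = 7995.09882 + 87982.15499 = 95977.25381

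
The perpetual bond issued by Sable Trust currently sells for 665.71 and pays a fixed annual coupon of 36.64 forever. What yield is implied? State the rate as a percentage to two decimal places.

P = C/r ⇒ r = C/P = 36.64/665.71 = 0.055039

5.50%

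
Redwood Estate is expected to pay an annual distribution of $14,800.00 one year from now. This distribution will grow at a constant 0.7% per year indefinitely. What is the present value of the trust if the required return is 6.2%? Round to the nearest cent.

Growing perpetuity: P = D₁ / (r − g) = $14,800.0000 / (0.062 − 0.007) = $269,090.91

$269090.91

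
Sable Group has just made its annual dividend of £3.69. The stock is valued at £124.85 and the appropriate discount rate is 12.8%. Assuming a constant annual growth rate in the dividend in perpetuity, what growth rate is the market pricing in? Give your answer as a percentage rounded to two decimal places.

9.56%

P = D₀(1+g)/(r−g) ⇒ P(r−g) = D₀(1+g) ⇒ g(P+D₀) = P·r − D₀
g = (P·r − D₀)/(P + D₀) = (£124.85×0.128 − £3.69) / (£124.85 + £3.69) = 0.095618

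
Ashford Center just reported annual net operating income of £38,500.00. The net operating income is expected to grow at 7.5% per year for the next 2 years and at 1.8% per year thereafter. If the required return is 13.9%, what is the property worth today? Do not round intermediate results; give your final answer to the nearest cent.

D_1 = 41387.50000
D_2 = 44491.56250
Terminal value at year 2: TV = D_2×(1+g_2)/(r−g_2) = 45292.41062/0.121 = 374317.44318
P_0 = D_1/(1+r)^1 + D_2/(1+r)^2 + TV/(1+r)^2
    = 36336.69886 + 34294.95283 + 288531.09075 = 359162.74244

£359162.74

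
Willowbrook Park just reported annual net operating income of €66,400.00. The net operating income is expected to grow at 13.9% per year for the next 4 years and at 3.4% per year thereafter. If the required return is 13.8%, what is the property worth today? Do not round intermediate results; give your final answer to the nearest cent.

D_1 = 75629.60000
D_2 = 86142.11440
D_3 = 98115.86830
D_4 = 111753.97400
Terminal value at year 4: TV = D_4×(1+g_2)/(r−g_2) = 115553.60911/0.104 = 1111092.39530
P_0 = D_1/(1+r)^1 + D_2/(1+r)^2 + D_3/(1+r)^3 + D_4/(1+r)^4 + TV/(1+r)^4
    = 66458.34798 + 66516.74723 + 66575.19780 + 66633.69973 + 662492.74539 = 928676.73813

€928676.74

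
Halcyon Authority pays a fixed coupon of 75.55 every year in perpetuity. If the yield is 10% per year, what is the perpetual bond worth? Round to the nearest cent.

Level perpetuity: PV = C / r = 75.55 / 0.1 = 755.50

755.50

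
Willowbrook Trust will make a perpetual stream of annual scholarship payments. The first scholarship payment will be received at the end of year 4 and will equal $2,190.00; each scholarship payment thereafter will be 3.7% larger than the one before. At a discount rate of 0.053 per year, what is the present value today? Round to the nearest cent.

$117230.07

Value at end of year 3: C₁ / (r − g) = $2,190.00 / (0.053 − 0.037) = $136,875.0000
Discount to today: PV = $136,875.0000 / (1 + 0.053)^3 = $136,875.0000 / 1.167576 = $117,230.07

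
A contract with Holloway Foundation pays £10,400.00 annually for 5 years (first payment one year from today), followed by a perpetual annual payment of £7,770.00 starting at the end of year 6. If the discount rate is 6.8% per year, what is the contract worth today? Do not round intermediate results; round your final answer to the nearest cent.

£125106.22

PV of 5-year annuity: £10,400.00 × [1 − (1+0.068)^−5] / 0.068 = 42871.38007
Perpetuity value at year 5: £7,770.00 / 0.068 = 114264.70588
PV of perpetuity: 114264.70588 / (1+0.068)^5 = 82234.83827
Total PV = 42871.38007 + 82234.83827 = 125106.21834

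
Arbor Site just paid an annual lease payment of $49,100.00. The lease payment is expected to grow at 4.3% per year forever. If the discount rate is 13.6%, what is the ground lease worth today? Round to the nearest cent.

$550659.14

D₁ = D₀ × (1 + g) = $49,100.00 × 1.043 = $51,211.3000
Growing perpetuity: P = D₁ / (r − g) = $51,211.3000 / (0.136 − 0.043) = $550,659.14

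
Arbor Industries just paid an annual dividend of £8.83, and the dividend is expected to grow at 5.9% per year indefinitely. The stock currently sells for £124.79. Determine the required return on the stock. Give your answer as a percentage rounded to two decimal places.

13.39%

D₁ = £8.83 × 1.059 = £9.3510
P = D₁/(r − g) ⇒ r = D₁/P + g = £9.3510/£124.79 + 0.059 = 0.074934 + 0.059 = 0.133934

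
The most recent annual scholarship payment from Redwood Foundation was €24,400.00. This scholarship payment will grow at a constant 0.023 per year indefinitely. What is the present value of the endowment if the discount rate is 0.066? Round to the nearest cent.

D₁ = D₀ × (1 + g) = €24,400.00 × 1.023 = €24,961.2000
Growing perpetuity: P = D₁ / (r − g) = €24,961.2000 / (0.066 − 0.023) = €580,493.02

€580493.02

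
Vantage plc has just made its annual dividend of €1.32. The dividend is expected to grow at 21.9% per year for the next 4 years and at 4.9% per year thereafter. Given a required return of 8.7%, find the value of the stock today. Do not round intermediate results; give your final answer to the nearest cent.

€64.72

D_1 = 1.60908
D_2 = 1.96147
D_3 = 2.39103
D_4 = 2.91467
Terminal value at year 4: TV = D_4×(1+g_2)/(r−g_2) = 3.05748/0.038 = 80.46011
P_0 = D_1/(1+r)^1 + D_2/(1+r)^2 + D_3/(1+r)^3 + D_4/(1+r)^4 + TV/(1+r)^4
    = 1.48029 + 1.66005 + 1.86164 + 2.08771 + 57.63184 = 64.72154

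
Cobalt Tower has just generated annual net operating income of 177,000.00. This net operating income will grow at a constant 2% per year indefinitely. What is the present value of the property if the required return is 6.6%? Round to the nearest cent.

3924782.61

D₁ = D₀ × (1 + g) = 177,000.00 × 1.02 = 180,540.0000
Growing perpetuity: P = D₁ / (r − g) = 180,540.0000 / (0.066 − 0.02) = 3,924,782.61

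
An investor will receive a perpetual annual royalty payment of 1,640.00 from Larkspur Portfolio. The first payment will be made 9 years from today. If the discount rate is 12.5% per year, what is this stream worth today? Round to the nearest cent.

5113.45

Value at end of year 8: C / r = 1,640.00 / 0.125 = 13,120.0000
Discount to today: PV = 13,120.0000 / (1 + 0.125)^8 = 13,120.0000 / 2.565785 = 5,113.45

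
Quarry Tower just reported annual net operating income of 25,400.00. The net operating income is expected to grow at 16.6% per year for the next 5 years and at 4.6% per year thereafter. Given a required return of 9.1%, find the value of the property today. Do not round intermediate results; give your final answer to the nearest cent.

978950.80

D_1 = 29616.40000
D_2 = 34532.72240
D_3 = 40265.15432
D_4 = 46949.16994
D_5 = 54742.73214
Terminal value at year 5: TV = D_5×(1+g_2)/(r−g_2) = 57260.89782/0.045 = 1272464.39607
P_0 = D_1/(1+r)^1 + D_2/(1+r)^2 + D_3/(1+r)^3 + D_4/(1+r)^4 + D_5/(1+r)^5 + TV/(1+r)^5
    = 27146.10449 + 29012.24366 + 31006.66921 + 33138.20009 + 35416.26151 + 823231.32315 = 978950.80212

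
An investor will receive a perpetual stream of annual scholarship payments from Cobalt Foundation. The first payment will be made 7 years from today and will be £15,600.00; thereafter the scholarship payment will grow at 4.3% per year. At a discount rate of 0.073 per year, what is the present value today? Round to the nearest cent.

£340725.79

Value at end of year 6: C₁ / (r − g) = £15,600.00 / (0.073 − 0.043) = £520,000.0000
Discount to today: PV = £520,000.0000 / (1 + 0.073)^6 = £520,000.0000 / 1.526154 = £340,725.79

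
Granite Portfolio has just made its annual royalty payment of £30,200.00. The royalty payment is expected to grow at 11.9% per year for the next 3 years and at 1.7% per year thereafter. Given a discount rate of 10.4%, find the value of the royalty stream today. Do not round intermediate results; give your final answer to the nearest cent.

D_1 = 33793.80000
D_2 = 37815.26220
D_3 = 42315.27840
Terminal value at year 3: TV = D_3×(1+g_2)/(r−g_2) = 43034.63813/0.087 = 494651.01304
P_0 = D_1/(1+r)^1 + D_2/(1+r)^2 + D_3/(1+r)^3 + TV/(1+r)^3
    = 30610.32609 + 31026.22726 + 31447.77926 + 367613.69546 = 460698.02806

£460698.03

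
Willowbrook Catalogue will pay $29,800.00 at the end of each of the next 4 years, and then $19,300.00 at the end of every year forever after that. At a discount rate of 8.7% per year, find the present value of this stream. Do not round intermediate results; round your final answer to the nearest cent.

$256081.35

PV of 4-year annuity: $29,800.00 × [1 − (1+0.087)^−4] / 0.087 = 97182.81853
Perpetuity value at year 4: $19,300.00 / 0.087 = 221839.08046
PV of perpetuity: 221839.08046 / (1+0.087)^4 = 158898.53020
Total PV = 97182.81853 + 158898.53020 = 256081.34873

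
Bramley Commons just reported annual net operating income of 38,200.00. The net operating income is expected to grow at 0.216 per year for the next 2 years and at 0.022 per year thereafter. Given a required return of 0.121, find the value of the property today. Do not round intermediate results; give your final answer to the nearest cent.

D_1 = 46451.20000
D_2 = 56484.65920
Terminal value at year 2: TV = D_2×(1+g_2)/(r−g_2) = 57727.32170/0.099 = 583104.25962
P_0 = D_1/(1+r)^1 + D_2/(1+r)^2 + TV/(1+r)^2
    = 41437.28814 + 44948.92272 + 464018.17195 = 550404.38281

550404.38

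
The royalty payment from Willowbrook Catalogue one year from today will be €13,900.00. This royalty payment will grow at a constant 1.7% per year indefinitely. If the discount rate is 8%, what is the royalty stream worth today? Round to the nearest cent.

€220634.92

Growing perpetuity: P = D₁ / (r − g) = €13,900.0000 / (0.08 − 0.017) = €220,634.92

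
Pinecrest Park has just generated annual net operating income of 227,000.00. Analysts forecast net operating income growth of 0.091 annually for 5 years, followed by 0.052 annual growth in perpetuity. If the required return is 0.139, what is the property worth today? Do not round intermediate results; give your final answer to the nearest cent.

D_1 = 247657.00000
D_2 = 270193.78700
D_3 = 294781.42162
D_4 = 321606.53098
D_5 = 350872.72530
Terminal value at year 5: TV = D_5×(1+g_2)/(r−g_2) = 369118.10702/0.087 = 4242736.86229
P_0 = D_1/(1+r)^1 + D_2/(1+r)^2 + D_3/(1+r)^3 + D_4/(1+r)^4 + D_5/(1+r)^5 + TV/(1+r)^5
    = 217433.71378 + 208270.57220 + 199493.58584 + 191086.48126 + 183033.67081 + 2213234.73209 = 3212552.75598

3212552.76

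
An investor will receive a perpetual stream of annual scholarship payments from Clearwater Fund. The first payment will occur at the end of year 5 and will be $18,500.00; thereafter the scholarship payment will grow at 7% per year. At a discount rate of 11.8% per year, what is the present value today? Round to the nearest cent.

$246696.66

Value at end of year 4: C₁ / (r − g) = $18,500.00 / (0.118 − 0.07) = $385,416.6667
Discount to today: PV = $385,416.6667 / (1 + 0.118)^4 = $385,416.6667 / 1.562310 = $246,696.66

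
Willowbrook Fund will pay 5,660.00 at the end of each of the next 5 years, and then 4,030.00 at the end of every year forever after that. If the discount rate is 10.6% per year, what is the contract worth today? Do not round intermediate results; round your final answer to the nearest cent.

PV of 5-year annuity: 5,660.00 × [1 − (1+0.106)^−5] / 0.106 = 21130.98410
Perpetuity value at year 5: 4,030.00 / 0.106 = 38018.86792
PV of perpetuity: 38018.86792 / (1+0.106)^5 = 22973.30858
Total PV = 21130.98410 + 22973.30858 = 44104.29267

44104.29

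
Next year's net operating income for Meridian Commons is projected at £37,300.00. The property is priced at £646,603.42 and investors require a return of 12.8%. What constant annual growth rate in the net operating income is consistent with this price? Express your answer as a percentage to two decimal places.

7.03%

P = D₁/(r−g) ⇒ g = r − D₁/P = 0.128 − £37,300.00/£646,603.42 = 0.070314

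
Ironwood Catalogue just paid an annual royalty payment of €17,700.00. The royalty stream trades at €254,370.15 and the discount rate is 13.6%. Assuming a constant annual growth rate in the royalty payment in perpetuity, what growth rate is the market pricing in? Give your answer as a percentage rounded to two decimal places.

P = D₀(1+g)/(r−g) ⇒ P(r−g) = D₀(1+g) ⇒ g(P+D₀) = P·r − D₀
g = (P·r − D₀)/(P + D₀) = (€254,370.15×0.136 − €17,700.00) / (€254,370.15 + €17,700.00) = 0.062096

6.21%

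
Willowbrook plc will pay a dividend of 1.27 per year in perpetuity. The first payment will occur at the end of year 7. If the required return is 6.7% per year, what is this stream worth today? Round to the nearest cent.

12.85

Value at end of year 6: C / r = 1.27 / 0.067 = 18.9552
Discount to today: PV = 18.9552 / (1 + 0.067)^6 = 18.9552 / 1.475661 = 12.85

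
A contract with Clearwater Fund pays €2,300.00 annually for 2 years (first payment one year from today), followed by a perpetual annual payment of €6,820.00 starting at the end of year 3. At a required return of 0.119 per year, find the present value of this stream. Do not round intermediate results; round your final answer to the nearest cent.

€49661.84

PV of 2-year annuity: €2,300.00 × [1 − (1+0.119)^−2] / 0.119 = 3892.23111
Perpetuity value at year 2: €6,820.00 / 0.119 = 57310.92437
PV of perpetuity: 57310.92437 / (1+0.119)^2 = 45769.61299
Total PV = 3892.23111 + 45769.61299 = 49661.84410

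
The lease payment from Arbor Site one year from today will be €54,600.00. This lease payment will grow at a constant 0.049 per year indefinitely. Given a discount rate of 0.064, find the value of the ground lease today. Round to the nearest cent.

Growing perpetuity: P = D₁ / (r − g) = €54,600.0000 / (0.064 − 0.049) = €3,640,000.00

€3640000.00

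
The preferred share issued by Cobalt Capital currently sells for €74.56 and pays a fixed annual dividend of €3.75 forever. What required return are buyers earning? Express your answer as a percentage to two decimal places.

5.03%

P = C/r ⇒ r = C/P = €3.75/€74.56 = 0.050295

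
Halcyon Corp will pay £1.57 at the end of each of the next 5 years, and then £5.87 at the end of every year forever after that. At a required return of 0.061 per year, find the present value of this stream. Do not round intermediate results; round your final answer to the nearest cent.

£78.17

PV of 5-year annuity: £1.57 × [1 − (1+0.061)^−5] / 0.061 = 6.59546
Perpetuity value at year 5: £5.87 / 0.061 = 96.22951
PV of perpetuity: 96.22951 / (1+0.061)^5 = 71.57005
Total PV = 6.59546 + 71.57005 = 78.16551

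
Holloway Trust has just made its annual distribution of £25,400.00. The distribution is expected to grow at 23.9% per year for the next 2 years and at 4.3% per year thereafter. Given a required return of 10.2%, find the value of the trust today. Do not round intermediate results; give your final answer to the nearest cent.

£628269.69

D_1 = 31470.60000
D_2 = 38992.07340
Terminal value at year 2: TV = D_2×(1+g_2)/(r−g_2) = 40668.73256/0.059 = 689300.55180
P_0 = D_1/(1+r)^1 + D_2/(1+r)^2 + TV/(1+r)^2
    = 28557.71325 + 32107.99157 + 567603.98665 = 628269.69147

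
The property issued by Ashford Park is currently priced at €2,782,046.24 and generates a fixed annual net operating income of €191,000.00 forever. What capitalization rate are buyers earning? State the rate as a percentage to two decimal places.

P = C/r ⇒ r = C/P = €191,000.00/€2,782,046.24 = 0.068655

6.87%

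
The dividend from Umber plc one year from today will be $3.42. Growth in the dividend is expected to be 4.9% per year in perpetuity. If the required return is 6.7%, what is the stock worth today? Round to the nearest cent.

Growing perpetuity: P = D₁ / (r − g) = $3.4200 / (0.067 − 0.049) = $190.00

$190.00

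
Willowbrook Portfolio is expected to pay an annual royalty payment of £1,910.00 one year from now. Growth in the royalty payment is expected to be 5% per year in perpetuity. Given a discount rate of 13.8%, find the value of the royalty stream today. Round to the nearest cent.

£21704.55

Growing perpetuity: P = D₁ / (r − g) = £1,910.0000 / (0.138 − 0.05) = £21,704.55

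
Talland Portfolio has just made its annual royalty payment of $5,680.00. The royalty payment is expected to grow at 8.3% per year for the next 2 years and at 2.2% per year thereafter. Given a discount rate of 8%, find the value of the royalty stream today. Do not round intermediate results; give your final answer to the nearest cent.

$112049.70

D_1 = 6151.44000
D_2 = 6662.00952
Terminal value at year 2: TV = D_2×(1+g_2)/(r−g_2) = 6808.57373/0.058 = 117389.20223
P_0 = D_1/(1+r)^1 + D_2/(1+r)^2 + TV/(1+r)^2
    = 5695.77778 + 5711.59938 + 100642.32016 = 112049.69732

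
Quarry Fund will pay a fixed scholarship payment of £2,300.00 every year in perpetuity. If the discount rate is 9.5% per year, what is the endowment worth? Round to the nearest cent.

Level perpetuity: PV = C / r = £2,300.00 / 0.095 = £24,210.53

£24210.53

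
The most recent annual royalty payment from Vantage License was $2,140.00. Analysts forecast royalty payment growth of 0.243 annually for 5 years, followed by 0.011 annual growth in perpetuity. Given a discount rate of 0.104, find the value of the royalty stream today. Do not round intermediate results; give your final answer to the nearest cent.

D_1 = 2660.02000
D_2 = 3306.40486
D_3 = 4109.86124
D_4 = 5108.55752
D_5 = 6349.93700
Terminal value at year 5: TV = D_5×(1+g_2)/(r−g_2) = 6419.78631/0.093 = 69029.96030
P_0 = D_1/(1+r)^1 + D_2/(1+r)^2 + D_3/(1+r)^3 + D_4/(1+r)^4 + D_5/(1+r)^5 + TV/(1+r)^5
    = 2409.43841 + 2712.80067 + 3054.35800 + 3438.91938 + 3871.89926 + 42091.29199 = 57578.70771

$57578.71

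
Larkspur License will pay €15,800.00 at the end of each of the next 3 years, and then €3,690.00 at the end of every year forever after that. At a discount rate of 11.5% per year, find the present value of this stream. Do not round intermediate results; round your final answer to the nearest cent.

PV of 3-year annuity: €15,800.00 × [1 − (1+0.115)^−3] / 0.115 = 38277.38630
Perpetuity value at year 3: €3,690.00 / 0.115 = 32086.95652
PV of perpetuity: 32086.95652 / (1+0.115)^3 = 23147.49099
Total PV = 38277.38630 + 23147.49099 = 61424.87729

€61424.88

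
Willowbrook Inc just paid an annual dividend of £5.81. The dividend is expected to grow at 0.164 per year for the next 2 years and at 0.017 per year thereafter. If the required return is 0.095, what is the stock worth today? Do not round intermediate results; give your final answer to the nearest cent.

£98.34

D_1 = 6.76284
D_2 = 7.87195
Terminal value at year 2: TV = D_2×(1+g_2)/(r−g_2) = 8.00577/0.078 = 102.63806
P_0 = D_1/(1+r)^1 + D_2/(1+r)^2 + TV/(1+r)^2
    = 6.17611 + 6.56529 + 85.60127 = 98.34267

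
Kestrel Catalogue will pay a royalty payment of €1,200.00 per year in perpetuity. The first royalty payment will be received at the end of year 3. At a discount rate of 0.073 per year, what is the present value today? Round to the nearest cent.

€14277.72

Value at end of year 2: C / r = €1,200.00 / 0.073 = €16,438.3562
Discount to today: PV = €16,438.3562 / (1 + 0.073)^2 = €16,438.3562 / 1.151329 = €14,277.72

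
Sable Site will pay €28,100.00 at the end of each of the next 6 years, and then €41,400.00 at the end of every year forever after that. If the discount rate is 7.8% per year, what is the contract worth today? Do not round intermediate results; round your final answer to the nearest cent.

€468910.10

PV of 6-year annuity: €28,100.00 × [1 − (1+0.078)^−6] / 0.078 = 130694.85832
Perpetuity value at year 6: €41,400.00 / 0.078 = 530769.23077
PV of perpetuity: 530769.23077 / (1+0.078)^6 = 338215.24022
Total PV = 130694.85832 + 338215.24022 = 468910.09854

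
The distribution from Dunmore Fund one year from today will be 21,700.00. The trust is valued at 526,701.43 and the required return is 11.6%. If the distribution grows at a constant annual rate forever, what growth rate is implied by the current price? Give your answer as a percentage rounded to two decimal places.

P = D₁/(r−g) ⇒ g = r − D₁/P = 0.116 − 21,700.00/526,701.43 = 0.074800

7.48%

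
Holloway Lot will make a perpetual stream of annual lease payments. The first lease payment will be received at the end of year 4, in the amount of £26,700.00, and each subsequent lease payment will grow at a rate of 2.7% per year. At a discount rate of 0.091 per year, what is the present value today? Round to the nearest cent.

£321260.28

Value at end of year 3: C₁ / (r − g) = £26,700.00 / (0.091 − 0.027) = £417,187.5000
Discount to today: PV = £417,187.5000 / (1 + 0.091)^3 = £417,187.5000 / 1.298597 = £321,260.28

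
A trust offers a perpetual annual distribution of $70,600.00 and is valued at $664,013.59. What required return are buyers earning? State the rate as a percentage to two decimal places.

P = C/r ⇒ r = C/P = $70,600.00/$664,013.59 = 0.106323

10.63%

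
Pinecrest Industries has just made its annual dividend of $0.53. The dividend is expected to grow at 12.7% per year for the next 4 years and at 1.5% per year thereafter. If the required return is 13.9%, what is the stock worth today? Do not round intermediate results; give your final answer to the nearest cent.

D_1 = 0.59731
D_2 = 0.67317
D_3 = 0.75866
D_4 = 0.85501
Terminal value at year 4: TV = D_4×(1+g_2)/(r−g_2) = 0.86784/0.124 = 6.99868
P_0 = D_1/(1+r)^1 + D_2/(1+r)^2 + D_3/(1+r)^3 + D_4/(1+r)^4 + TV/(1+r)^4
    = 0.52442 + 0.51889 + 0.51342 + 0.50802 + 4.15835 = 6.22310

$6.22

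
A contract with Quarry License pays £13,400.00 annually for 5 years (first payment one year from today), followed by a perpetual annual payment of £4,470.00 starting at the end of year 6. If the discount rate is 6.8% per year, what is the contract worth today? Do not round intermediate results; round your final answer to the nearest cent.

PV of 5-year annuity: £13,400.00 × [1 − (1+0.068)^−5] / 0.068 = 55238.12433
Perpetuity value at year 5: £4,470.00 / 0.068 = 65735.29412
PV of perpetuity: 65735.29412 / (1+0.068)^5 = 47308.84518
Total PV = 55238.12433 + 47308.84518 = 102546.96951

£102546.97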